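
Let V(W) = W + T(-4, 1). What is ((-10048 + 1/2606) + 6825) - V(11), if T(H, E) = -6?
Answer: -8412167/2606 ≈ -3228.0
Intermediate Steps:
V(W) = -6 + W (V(W) = W - 6 = -6 + W)
((-10048 + 1/2606) + 6825) - V(11) = ((-10048 + 1/2606) + 6825) - (-6 + 11) = ((-10048 + 1/2606) + 6825) - 1*5 = (-26185087/2606 + 6825) - 5 = -8399137/2606 - 5 = -8412167/2606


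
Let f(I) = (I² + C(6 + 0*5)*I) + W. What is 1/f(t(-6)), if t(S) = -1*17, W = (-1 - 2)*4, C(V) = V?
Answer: 1/175 ≈ 0.0057143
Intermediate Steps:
W = -12 (W = -3*4 = -12)
t(S) = -17
f(I) = -12 + I² + 6*I (f(I) = (I² + (6 + 0*5)*I) - 12 = (I² + (6 + 0)*I) - 12 = (I² + 6*I) - 12 = -12 + I² + 6*I)
1/f(t(-6)) = 1/(-12 + (-17)² + 6*(-17)) = 1/(-12 + 289 - 102) = 1/175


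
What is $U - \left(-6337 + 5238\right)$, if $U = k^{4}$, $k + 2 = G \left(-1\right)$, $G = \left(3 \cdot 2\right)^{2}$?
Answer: $2086235$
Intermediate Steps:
$G = 36$ ($G = 6^{2} = 36$)
$k = -38$ ($k = -2 + 36 \left(-1\right) = -2 - 36 = -38$)
$U = 2085136$ ($U = \left(-38\right)^{4} = 2085136$)
$U - \left(-6337 + 5238\right) = 2085136 - \left(-6337 + 5238\right) = 2085136 - -1099 = 2085136 + 1099 = 2086235$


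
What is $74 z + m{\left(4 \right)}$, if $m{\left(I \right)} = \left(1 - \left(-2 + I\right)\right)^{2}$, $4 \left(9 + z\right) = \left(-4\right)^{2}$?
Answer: $-369$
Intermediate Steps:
$z = -5$ ($z = -9 + \frac{\left(-4\right)^{2}}{4} = -9 + \frac{1}{4} \cdot 16 = -9 + 4 = -5$)
$m{\left(I \right)} = \left(3 - I\right)^{2}$
$74 z + m{\left(4 \right)} = 74 \left(-5\right) + \left(-3 + 4\right)^{2} = -370 + 1^{2} = -370 + 1 = -369$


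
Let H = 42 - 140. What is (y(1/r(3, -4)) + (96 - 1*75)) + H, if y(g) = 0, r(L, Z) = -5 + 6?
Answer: -77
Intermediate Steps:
r(L, Z) = 1
H = -98
(y(1/r(3, -4)) + (96 - 1*75)) + H = (0 + (96 - 1*75)) - 98 = (0 + (96 - 75)) - 98 = (0 + 21) - 98 = 21 - 98 = -77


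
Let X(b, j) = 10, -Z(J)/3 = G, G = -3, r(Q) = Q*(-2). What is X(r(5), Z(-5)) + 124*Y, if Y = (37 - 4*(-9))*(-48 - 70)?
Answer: -1068126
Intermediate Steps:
r(Q) = -2*Q
Z(J) = 9 (Z(J) = -3*(-3) = 9)
Y = -8614 (Y = (37 + 36)*(-118) = 73*(-118) = -8614)
X(r(5), Z(-5)) + 124*Y = 10 + 124*(-8614) = 10 - 1068136 = -1068126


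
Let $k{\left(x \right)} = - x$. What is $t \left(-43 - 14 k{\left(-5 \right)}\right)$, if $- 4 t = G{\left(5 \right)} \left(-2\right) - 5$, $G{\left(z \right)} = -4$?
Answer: $\frac{339}{4} \approx 84.75$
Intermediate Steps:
$t = - \frac{3}{4}$ ($t = - \frac{\left(-4\right) \left(-2\right) - 5}{4} = - \frac{8 - 5}{4} = \left(- \frac{1}{4}\right) 3 = - \frac{3}{4} \approx -0.75$)
$t \left(-43 - 14 k{\left(-5 \right)}\right) = - \frac{3 \left(-43 - 14 \left(\left(-1\right) \left(-5\right)\right)\right)}{4} = - \frac{3 \left(-43 - 70\right)}{4} = \left(- \frac{3}{4}\right) \left(-113\right) = \frac{339}{4}$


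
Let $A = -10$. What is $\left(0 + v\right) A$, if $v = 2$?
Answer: $-20$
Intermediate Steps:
$\left(0 + v\right) A = \left(0 + 2\right) \left(-10\right) = 2 \left(-10\right) = -20$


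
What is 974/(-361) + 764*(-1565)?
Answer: -431634234/361 ≈ -1.1957e+6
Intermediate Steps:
974/(-361) + 764*(-1565) = 974*(-1/361) - 1195660 = -974/361 - 1195660 = -431634234/361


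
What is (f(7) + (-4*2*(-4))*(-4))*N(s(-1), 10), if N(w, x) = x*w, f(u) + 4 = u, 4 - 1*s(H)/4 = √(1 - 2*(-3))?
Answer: -20000 + 5000*√7 ≈ -6771.2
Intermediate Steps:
s(H) = 16 - 4*√7 (s(H) = 16 - 4*√(1 - 2*(-3)) = 16 - 4*√(1 + 6) = 16 - 4*√7)
f(u) = -4 + u
N(w, x) = w*x
(f(7) + (-4*2*(-4))*(-4))*N(s(-1), 10) = ((-4 + 7) + (-4*2*(-4))*(-4))*((16 - 4*√7)*10) = (3 - 8*(-4)*(-4))*(160 - 40*√7) = (3 + 32*(-4))*(160 - 40*√7) = (3 - 128)*(160 - 40*√7) = -125*(160 - 40*√7) = -20000 + 5000*√7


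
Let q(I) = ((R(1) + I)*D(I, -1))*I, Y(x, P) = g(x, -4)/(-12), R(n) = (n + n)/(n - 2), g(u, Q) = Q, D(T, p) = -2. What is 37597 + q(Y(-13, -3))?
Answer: 338383/9 ≈ 37598.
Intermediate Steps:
R(n) = 2*n/(-2 + n) (R(n) = (2*n)/(-2 + n) = 2*n/(-2 + n))
Y(x, P) = ⅓ (Y(x, P) = -4/(-12) = -4*(-1/12) = ⅓)
q(I) = I*(4 - 2*I) (q(I) = ((2*1/(-2 + 1) + I)*(-2))*I = ((2*1/(-1) + I)*(-2))*I = ((2*1*(-1) + I)*(-2))*I = ((-2 + I)*(-2))*I = (4 - 2*I)*I = I*(4 - 2*I))
37597 + q(Y(-13, -3)) = 37597 + 2*(⅓)*(2 - 1*⅓) = 37597 + 2*(⅓)*(2 - ⅓) = 37597 + 2*(⅓)*(5/3) = 37597 + 10/9 = 338383/9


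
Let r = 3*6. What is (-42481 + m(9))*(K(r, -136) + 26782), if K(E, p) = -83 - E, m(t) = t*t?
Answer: -1131274400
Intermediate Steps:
m(t) = t²
r = 18
(-42481 + m(9))*(K(r, -136) + 26782) = (-42481 + 9²)*((-83 - 1*18) + 26782) = (-42481 + 81)*((-83 - 18) + 26782) = -42400*(-101 + 26782) = -42400*26681 = -1131274400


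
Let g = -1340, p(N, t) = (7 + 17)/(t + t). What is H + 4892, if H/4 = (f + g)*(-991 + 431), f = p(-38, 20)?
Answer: 3005148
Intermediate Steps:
p(N, t) = 12/t (p(N, t) = 24/((2*t)) = 24*(1/(2*t)) = 12/t)
f = ⅗ (f = 12/20 = 12*(1/20) = ⅗ ≈ 0.60000)
H = 3000256 (H = 4*((⅗ - 1340)*(-991 + 431)) = 4*(-6697/5*(-560)) = 4*750064 = 3000256)
H + 4892 = 3000256 + 4892 = 3005148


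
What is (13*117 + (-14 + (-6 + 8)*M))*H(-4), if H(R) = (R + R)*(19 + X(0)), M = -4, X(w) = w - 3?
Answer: -191872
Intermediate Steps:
X(w) = -3 + w
H(R) = 32*R (H(R) = (R + R)*(19 + (-3 + 0)) = (2*R)*(19 - 3) = (2*R)*16 = 32*R)
(13*117 + (-14 + (-6 + 8)*M))*H(-4) = (13*117 + (-14 + (-6 + 8)*(-4)))*(32*(-4)) = (1521 + (-14 + 2*(-4)))*(-128) = (1521 + (-14 - 8))*(-128) = (1521 - 22)*(-128) = 1499*(-128) = -191872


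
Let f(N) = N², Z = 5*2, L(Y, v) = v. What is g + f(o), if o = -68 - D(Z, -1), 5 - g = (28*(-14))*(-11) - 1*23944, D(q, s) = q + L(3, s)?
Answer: 25566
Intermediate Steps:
Z = 10
D(q, s) = q + s
g = 19637 (g = 5 - ((28*(-14))*(-11) - 1*23944) = 5 - (-392*(-11) - 23944) = 5 - (4312 - 23944) = 5 - 1*(-19632) = 5 + 19632 = 19637)
o = -77 (o = -68 - (10 - 1) = -68 - 1*9 = -68 - 9 = -77)
g + f(o) = 19637 + (-77)² = 19637 + 5929 = 25566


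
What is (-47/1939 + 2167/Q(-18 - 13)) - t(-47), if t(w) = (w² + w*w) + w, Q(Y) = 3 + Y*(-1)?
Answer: -283962331/65926 ≈ -4307.3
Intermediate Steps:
Q(Y) = 3 - Y
t(w) = w + 2*w² (t(w) = (w² + w²) + w = 2*w² + w = w + 2*w²)
(-47/1939 + 2167/Q(-18 - 13)) - t(-47) = (-47/1939 + 2167/(3 - (-18 - 13))) - (-47)*(1 + 2*(-47)) = (-47*1/1939 + 2167/(3 - 1*(-31))) - (-47)*(1 - 94) = (-47/1939 + 2167/(3 + 31)) - (-47)*(-93) = (-47/1939 + 2167/34) - 1*4371 = (-47/1939 + 2167*(1/34)) - 4371 = (-47/1939 + 2167/34) - 4371 = 4200215/65926 - 4371 = -283962331/65926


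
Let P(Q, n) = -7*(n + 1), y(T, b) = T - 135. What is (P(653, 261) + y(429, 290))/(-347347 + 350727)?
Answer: -77/169 ≈ -0.45562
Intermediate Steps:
y(T, b) = -135 + T
P(Q, n) = -7 - 7*n (P(Q, n) = -7*(1 + n) = -7 - 7*n)
(P(653, 261) + y(429, 290))/(-347347 + 350727) = ((-7 - 7*261) + (-135 + 429))/(-347347 + 350727) = ((-7 - 1827) + 294)/3380 = (-1834 + 294)*(1/3380) = -1540*1/3380 = -77/169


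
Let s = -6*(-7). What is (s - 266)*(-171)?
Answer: 38304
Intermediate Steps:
s = 42
(s - 266)*(-171) = (42 - 266)*(-171) = -224*(-171) = 38304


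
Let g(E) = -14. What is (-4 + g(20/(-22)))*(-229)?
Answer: 4122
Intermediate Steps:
(-4 + g(20/(-22)))*(-229) = (-4 - 14)*(-229) = -18*(-229) = 4122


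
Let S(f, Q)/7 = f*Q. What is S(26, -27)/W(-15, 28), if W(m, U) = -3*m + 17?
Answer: -2457/31 ≈ -79.258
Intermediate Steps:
S(f, Q) = 7*Q*f (S(f, Q) = 7*(f*Q) = 7*(Q*f) = 7*Q*f)
W(m, U) = 17 - 3*m
S(26, -27)/W(-15, 28) = (7*(-27)*26)/(17 - 3*(-15)) = -4914/(17 + 45) = -4914/62 = -4914*1/62 = -2457/31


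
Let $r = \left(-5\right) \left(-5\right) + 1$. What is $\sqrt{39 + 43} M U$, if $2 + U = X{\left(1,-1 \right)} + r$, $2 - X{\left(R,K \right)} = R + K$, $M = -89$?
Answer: $- 2314 \sqrt{82} \approx -20954.0$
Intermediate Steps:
$r = 26$ ($r = 25 + 1 = 26$)
$X{\left(R,K \right)} = 2 - K - R$ ($X{\left(R,K \right)} = 2 - \left(R + K\right) = 2 - \left(K + R\right) = 2 - K - R$)
$U = 26$ ($U = -2 + \left(\left(2 - -1 - 1\right) + 26\right) = -2 + \left(\left(2 + 1 - 1\right) + 26\right) = -2 + \left(2 + 26\right) = -2 + 28 = 26$)
$\sqrt{39 + 43} M U = \sqrt{39 + 43} \left(-89\right) 26 = \sqrt{82} \left(-89\right) 26 = - 89 \sqrt{82} \cdot 26 = - 2314 \sqrt{82}$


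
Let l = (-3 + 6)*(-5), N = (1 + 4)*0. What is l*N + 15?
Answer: 15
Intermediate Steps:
N = 0 (N = 5*0 = 0)
l = -15 (l = 3*(-5) = -15)
l*N + 15 = -15*0 + 15 = 0 + 15 = 15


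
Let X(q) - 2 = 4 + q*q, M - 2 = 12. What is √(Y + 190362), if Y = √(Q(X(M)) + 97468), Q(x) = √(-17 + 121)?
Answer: √(190362 + √2*√(48734 + √26)) ≈ 436.66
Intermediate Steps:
M = 14 (M = 2 + 12 = 14)
X(q) = 6 + q² (X(q) = 2 + (4 + q*q) = 2 + (4 + q²) = 6 + q²)
Q(x) = 2*√26 (Q(x) = √104 = 2*√26)
Y = √(97468 + 2*√26) (Y = √(2*√26 + 97468) = √(97468 + 2*√26) ≈ 312.21)
√(Y + 190362) = √(√(97468 + 2*√26) + 190362) = √(190362 + √(97468 + 2*√26))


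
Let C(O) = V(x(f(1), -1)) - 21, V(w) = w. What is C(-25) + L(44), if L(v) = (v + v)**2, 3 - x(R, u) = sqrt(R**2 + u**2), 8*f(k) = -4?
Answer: 7726 - sqrt(5)/2 ≈ 7724.9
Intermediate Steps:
f(k) = -1/2 (f(k) = (1/8)*(-4) = -1/2)
x(R, u) = 3 - sqrt(R**2 + u**2)
L(v) = 4*v**2 (L(v) = (2*v)**2 = 4*v**2)
C(O) = -18 - sqrt(5)/2 (C(O) = (3 - sqrt((-1/2)**2 + (-1)**2)) - 21 = (3 - sqrt(1/4 + 1)) - 21 = (3 - sqrt(5/4)) - 21 = (3 - sqrt(5)/2) - 21 = -18 - sqrt(5)/2)
C(-25) + L(44) = (-18 - sqrt(5)/2) + 4*44**2 = (-18 - sqrt(5)/2) + 4*1936 = (-18 - sqrt(5)/2) + 7744 = 7726 - sqrt(5)/2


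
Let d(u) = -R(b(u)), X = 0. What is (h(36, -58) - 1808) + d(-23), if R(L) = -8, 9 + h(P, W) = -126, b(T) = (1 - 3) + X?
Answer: -1935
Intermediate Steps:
b(T) = -2 (b(T) = (1 - 3) + 0 = -2 + 0 = -2)
h(P, W) = -135 (h(P, W) = -9 - 126 = -135)
d(u) = 8 (d(u) = -1*(-8) = 8)
(h(36, -58) - 1808) + d(-23) = (-135 - 1808) + 8 = -1943 + 8 = -1935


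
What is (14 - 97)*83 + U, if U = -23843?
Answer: -30732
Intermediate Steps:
(14 - 97)*83 + U = (14 - 97)*83 - 23843 = -83*83 - 23843 = -6889 - 23843 = -30732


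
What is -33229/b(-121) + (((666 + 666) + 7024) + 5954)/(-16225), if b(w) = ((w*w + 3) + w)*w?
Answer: -9519373/11029755 ≈ -0.86306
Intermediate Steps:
b(w) = w*(3 + w + w²) (b(w) = ((w² + 3) + w)*w = ((3 + w²) + w)*w = (3 + w + w²)*w = w*(3 + w + w²))
-33229/b(-121) + (((666 + 666) + 7024) + 5954)/(-16225) = -33229*(-1/(121*(3 - 121 + (-121)²))) + (((666 + 666) + 7024) + 5954)/(-16225) = -33229*(-1/(121*(3 - 121 + 14641))) + ((1332 + 7024) + 5954)*(-1/16225) = -33229/((-121*14523)) + (8356 + 5954)*(-1/16225) = -33229/(-1757283) + 14310*(-1/16225) = -33229*(-1/1757283) - 2862/3245 = 707/37389 - 2862/3245 = -9519373/11029755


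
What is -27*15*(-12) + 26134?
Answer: 30994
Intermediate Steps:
-27*15*(-12) + 26134 = -405*(-12) + 26134 = 4860 + 26134 = 30994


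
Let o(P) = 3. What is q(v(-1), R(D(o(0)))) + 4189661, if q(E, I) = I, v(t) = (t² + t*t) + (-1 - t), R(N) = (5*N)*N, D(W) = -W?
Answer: 4189706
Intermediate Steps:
R(N) = 5*N²
v(t) = -1 - t + 2*t² (v(t) = (t² + t²) + (-1 - t) = 2*t² + (-1 - t) = -1 - t + 2*t²)
q(v(-1), R(D(o(0)))) + 4189661 = 5*(-1*3)² + 4189661 = 5*(-3)² + 4189661 = 5*9 + 4189661 = 45 + 4189661 = 4189706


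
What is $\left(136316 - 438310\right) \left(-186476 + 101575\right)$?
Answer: $25639592594$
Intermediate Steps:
$\left(136316 - 438310\right) \left(-186476 + 101575\right) = \left(-301994\right) \left(-84901\right) = 25639592594$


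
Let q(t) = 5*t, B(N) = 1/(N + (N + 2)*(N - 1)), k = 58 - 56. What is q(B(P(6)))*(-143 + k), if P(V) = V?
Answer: -705/46 ≈ -15.326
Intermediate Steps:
k = 2
B(N) = 1/(N + (-1 + N)*(2 + N)) (B(N) = 1/(N + (2 + N)*(-1 + N)) = 1/(N + (-1 + N)*(2 + N)))
q(B(P(6)))*(-143 + k) = (5/(-2 + 6² + 2*6))*(-143 + 2) = (5/(-2 + 36 + 12))*(-141) = (5/46)*(-141) = -705/46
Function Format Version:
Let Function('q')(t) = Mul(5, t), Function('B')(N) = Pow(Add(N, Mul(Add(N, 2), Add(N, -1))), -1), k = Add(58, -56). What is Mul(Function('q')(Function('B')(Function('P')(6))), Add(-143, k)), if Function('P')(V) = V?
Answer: Rational(-705, 46) ≈ -15.326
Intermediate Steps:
k = 2
Function('B')(N) = Pow(Add(N, Mul(Add(-1, N), Add(2, N))), -1) (Function('B')(N) = Pow(Add(N, Mul(Add(2, N), Add(-1, N))), -1) = Pow(Add(N, Mul(Add(-1, N), Add(2, N))), -1))
Mul(Function('q')(Function('B')(Function('P')(6))), Add(-143, k)) = Mul(Mul(5, Pow(Add(-2, Pow(6, 2), Mul(2, 6)), -1)), Add(-143, 2)) = Mul(Mul(5, Pow(Add(-2, 36, 12), -1)), -141) = Mul(Mul(5, Pow(46, -1)), -141) = Mul(Mul(5, Rational(1, 46)), -141) = Mul(Rational(5, 46), -141) = Rational(-705, 46)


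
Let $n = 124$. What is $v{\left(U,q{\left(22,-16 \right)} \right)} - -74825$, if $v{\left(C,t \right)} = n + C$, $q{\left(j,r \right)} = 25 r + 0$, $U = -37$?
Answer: $74912$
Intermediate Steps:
$q{\left(j,r \right)} = 25 r$
$v{\left(C,t \right)} = 124 + C$
$v{\left(U,q{\left(22,-16 \right)} \right)} - -74825 = \left(124 - 37\right) - -74825 = 87 + 74825 = 74912$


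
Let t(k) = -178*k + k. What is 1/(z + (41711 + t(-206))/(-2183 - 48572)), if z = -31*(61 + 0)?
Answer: -50755/96055878 ≈ -0.00052839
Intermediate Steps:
t(k) = -177*k
z = -1891 (z = -31*61 = -1891)
1/(z + (41711 + t(-206))/(-2183 - 48572)) = 1/(-1891 + (41711 - 177*(-206))/(-2183 - 48572)) = 1/(-1891 + (41711 + 36462)/(-50755)) = 1/(-1891 + 78173*(-1/50755)) = 1/(-1891 - 78173/50755) = 1/(-96055878/50755) = -50755/96055878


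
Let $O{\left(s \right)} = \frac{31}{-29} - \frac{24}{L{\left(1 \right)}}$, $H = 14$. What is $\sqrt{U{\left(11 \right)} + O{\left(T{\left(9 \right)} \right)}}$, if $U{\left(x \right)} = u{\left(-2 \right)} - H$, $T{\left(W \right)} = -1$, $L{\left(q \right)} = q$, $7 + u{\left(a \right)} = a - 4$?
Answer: $\frac{i \sqrt{43790}}{29} \approx 7.2159 i$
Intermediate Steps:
$u{\left(a \right)} = -11 + a$ ($u{\left(a \right)} = -7 + \left(a - 4\right) = -7 + \left(-4 + a\right) = -11 + a$)
$O{\left(s \right)} = - \frac{727}{29}$ ($O{\left(s \right)} = \frac{31}{-29} - \frac{24}{1} = 31 \left(- \frac{1}{29}\right) - 24 = - \frac{31}{29} - 24 = - \frac{727}{29}$)
$U{\left(x \right)} = -27$ ($U{\left(x \right)} = \left(-11 - 2\right) - 14 = -13 - 14 = -27$)
$\sqrt{U{\left(11 \right)} + O{\left(T{\left(9 \right)} \right)}} = \sqrt{-27 - \frac{727}{29}} = \sqrt{- \frac{1510}{29}} = \frac{i \sqrt{43790}}{29}$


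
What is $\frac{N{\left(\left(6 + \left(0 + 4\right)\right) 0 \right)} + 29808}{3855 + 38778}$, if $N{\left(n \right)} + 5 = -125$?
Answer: $\frac{29678}{42633} \approx 0.69613$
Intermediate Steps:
$N{\left(n \right)} = -130$ ($N{\left(n \right)} = -5 - 125 = -130$)
$\frac{N{\left(\left(6 + \left(0 + 4\right)\right) 0 \right)} + 29808}{3855 + 38778} = \frac{-130 + 29808}{3855 + 38778} = \frac{29678}{42633}$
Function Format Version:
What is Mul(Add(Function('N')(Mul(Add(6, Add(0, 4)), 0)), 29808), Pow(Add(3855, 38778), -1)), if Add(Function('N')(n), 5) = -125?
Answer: Rational(29678, 42633) ≈ 0.69613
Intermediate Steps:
Function('N')(n) = -130 (Function('N')(n) = Add(-5, -125) = -130)
Mul(Add(Function('N')(Mul(Add(6, Add(0, 4)), 0)), 29808), Pow(Add(3855, 38778), -1)) = Mul(Add(-130, 29808), Pow(Add(3855, 38778), -1)) = Mul(29678, Pow(42633, -1)) = Mul(29678, Rational(1, 42633)) = Rational(29678, 42633)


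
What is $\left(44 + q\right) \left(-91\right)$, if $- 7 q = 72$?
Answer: $-3068$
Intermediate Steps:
$q = - \frac{72}{7}$ ($q = \left(- \frac{1}{7}\right) 72 = - \frac{72}{7} \approx -10.286$)
$\left(44 + q\right) \left(-91\right) = \left(44 - \frac{72}{7}\right) \left(-91\right) = \frac{236}{7} \left(-91\right) = -3068$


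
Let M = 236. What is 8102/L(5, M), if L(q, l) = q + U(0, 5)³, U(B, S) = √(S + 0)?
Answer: -4051/10 + 4051*√5/10 ≈ 500.73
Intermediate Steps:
U(B, S) = √S
L(q, l) = q + 5*√5 (L(q, l) = q + (√5)³ = q + 5*√5)
8102/L(5, M) = 8102/(5 + 5*√5)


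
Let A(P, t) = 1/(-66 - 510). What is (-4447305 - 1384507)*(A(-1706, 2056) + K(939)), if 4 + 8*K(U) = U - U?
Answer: 421348417/144 ≈ 2.9260e+6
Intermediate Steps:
A(P, t) = -1/576 (A(P, t) = 1/(-576) = -1/576)
K(U) = -½ (K(U) = -½ + (U - U)/8 = -½ + (⅛)*0 = -½ + 0 = -½)
(-4447305 - 1384507)*(A(-1706, 2056) + K(939)) = (-4447305 - 1384507)*(-1/576 - ½) = -5831812*(-289/576) = 421348417/144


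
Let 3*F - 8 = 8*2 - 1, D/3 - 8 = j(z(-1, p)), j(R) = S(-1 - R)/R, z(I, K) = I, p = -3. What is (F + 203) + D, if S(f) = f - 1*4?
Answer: 740/3 ≈ 246.67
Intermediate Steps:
S(f) = -4 + f (S(f) = f - 4 = -4 + f)
j(R) = (-5 - R)/R (j(R) = (-4 + (-1 - R))/R = (-5 - R)/R)
D = 36 (D = 24 + 3*((-5 - 1*(-1))/(-1)) = 24 + 3*(-(-5 + 1)) = 24 + 3*(-1*(-4)) = 24 + 3*4 = 24 + 12 = 36)
F = 23/3 (F = 8/3 + (8*2 - 1)/3 = 8/3 + (16 - 1)/3 = 8/3 + (⅓)*15 = 8/3 + 5 = 23/3 ≈ 7.6667)
(F + 203) + D = (23/3 + 203) + 36 = 632/3 + 36 = 740/3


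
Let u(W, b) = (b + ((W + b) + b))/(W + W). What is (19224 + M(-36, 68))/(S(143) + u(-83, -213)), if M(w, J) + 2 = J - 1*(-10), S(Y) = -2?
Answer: 320380/39 ≈ 8214.9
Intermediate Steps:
M(w, J) = 8 + J (M(w, J) = -2 + (J - 1*(-10)) = -2 + (J + 10) = -2 + (10 + J) = 8 + J)
u(W, b) = (W + 3*b)/(2*W) (u(W, b) = (b + (W + 2*b))/((2*W)) = (W + 3*b)*(1/(2*W)) = (W + 3*b)/(2*W))
(19224 + M(-36, 68))/(S(143) + u(-83, -213)) = (19224 + (8 + 68))/(-2 + (½)*(-83 + 3*(-213))/(-83)) = (19224 + 76)/(-2 + (½)*(-1/83)*(-83 - 639)) = 19300/(-2 + (½)*(-1/83)*(-722)) = 19300/(-2 + 361/83) = 19300/(195/83) = 19300*(83/195) = 320380/39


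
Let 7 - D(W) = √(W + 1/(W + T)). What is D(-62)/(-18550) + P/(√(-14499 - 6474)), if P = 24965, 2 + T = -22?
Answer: -1/2650 - 24965*I*√20973/20973 + I*√458638/1595300 ≈ -0.00037736 - 172.39*I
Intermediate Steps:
T = -24 (T = -2 - 22 = -24)
D(W) = 7 - √(W + 1/(-24 + W)) (D(W) = 7 - √(W + 1/(W - 24)) = 7 - √(W + 1/(-24 + W)))
D(-62)/(-18550) + P/(√(-14499 - 6474)) = (7 - √((1 - 62*(-24 - 62))/(-24 - 62)))/(-18550) + 24965/(√(-14499 - 6474)) = (7 - √((1 - 62*(-86))/(-86)))*(-1/18550) + 24965/(√(-20973)) = (7 - √(-(1 + 5332)/86))*(-1/18550) + 24965/((I*√20973)) = (7 - √(-1/86*5333))*(-1/18550) + 24965*(-I*√20973/20973) = (7 - √(-5333/86))*(-1/18550) - 24965*I*√20973/20973 = (7 - I*√458638/86)*(-1/18550) - 24965*I*√20973/20973 = (-1/2650 + I*√458638/1595300) - 24965*I*√20973/20973 = -1/2650 - 24965*I*√20973/20973 + I*√458638/1595300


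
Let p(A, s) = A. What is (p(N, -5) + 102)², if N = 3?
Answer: 11025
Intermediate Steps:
(p(N, -5) + 102)² = (3 + 102)² = 105² = 11025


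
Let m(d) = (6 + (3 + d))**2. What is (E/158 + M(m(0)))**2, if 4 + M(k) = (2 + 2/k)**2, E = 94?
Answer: 129510015625/268654585761 ≈ 0.48207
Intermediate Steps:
m(d) = (9 + d)**2
M(k) = -4 + (2 + 2/k)**2
(E/158 + M(m(0)))**2 = (94/158 + 4*(1 + 2*(9 + 0)**2)/((9 + 0)**2)**2)**2 = (94*(1/158) + 4*(1 + 2*9**2)/(9**2)**2)**2 = (47/79 + 4*(1 + 2*81)/81**2)**2 = (47/79 + 4*(1/6561)*(1 + 162))**2 = (47/79 + 4*(1/6561)*163)**2 = (47/79 + 652/6561)**2 = (359875/518319)**2 = 129510015625/268654585761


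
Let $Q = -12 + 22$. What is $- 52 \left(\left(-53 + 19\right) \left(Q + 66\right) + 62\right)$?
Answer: $131144$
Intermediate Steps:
$Q = 10$
$- 52 \left(\left(-53 + 19\right) \left(Q + 66\right) + 62\right) = - 52 \left(\left(-53 + 19\right) \left(10 + 66\right) + 62\right) = - 52 \left(\left(-34\right) 76 + 62\right) = - 52 \left(-2584 + 62\right) = \left(-52\right) \left(-2522\right) = 131144$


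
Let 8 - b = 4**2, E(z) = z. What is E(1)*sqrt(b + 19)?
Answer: sqrt(11) ≈ 3.3166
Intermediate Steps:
b = -8 (b = 8 - 1*4**2 = 8 - 1*16 = 8 - 16 = -8)
E(1)*sqrt(b + 19) = 1*sqrt(-8 + 19) = 1*sqrt(11) = sqrt(11)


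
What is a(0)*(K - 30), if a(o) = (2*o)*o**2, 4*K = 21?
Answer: 0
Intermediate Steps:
K = 21/4 (K = (1/4)*21 = 21/4 ≈ 5.2500)
a(o) = 2*o**3
a(0)*(K - 30) = (2*0**3)*(21/4 - 30) = (2*0)*(-99/4) = 0*(-99/4) = 0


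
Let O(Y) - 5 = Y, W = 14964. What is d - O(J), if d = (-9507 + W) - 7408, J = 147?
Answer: -2103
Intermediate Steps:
O(Y) = 5 + Y
d = -1951 (d = (-9507 + 14964) - 7408 = 5457 - 7408 = -1951)
d - O(J) = -1951 - (5 + 147) = -1951 - 1*152 = -1951 - 152 = -2103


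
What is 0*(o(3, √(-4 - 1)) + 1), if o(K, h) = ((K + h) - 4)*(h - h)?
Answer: 0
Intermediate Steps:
o(K, h) = 0 (o(K, h) = (-4 + K + h)*0 = 0)
0*(o(3, √(-4 - 1)) + 1) = 0*(0 + 1) = 0*1 = 0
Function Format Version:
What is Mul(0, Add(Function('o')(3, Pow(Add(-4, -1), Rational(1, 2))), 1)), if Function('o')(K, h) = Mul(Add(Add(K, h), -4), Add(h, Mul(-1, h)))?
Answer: 0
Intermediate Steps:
Function('o')(K, h) = 0 (Function('o')(K, h) = Mul(Add(-4, K, h), 0) = 0)
Mul(0, Add(Function('o')(3, Pow(Add(-4, -1), Rational(1, 2))), 1)) = Mul(0, Add(0, 1)) = Mul(0, 1) = 0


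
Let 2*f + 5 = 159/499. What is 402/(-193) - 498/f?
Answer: 23745675/112712 ≈ 210.68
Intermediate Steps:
f = -1168/499 (f = -5/2 + (159/499)/2 = -5/2 + (159*(1/499))/2 = -5/2 + (½)*(159/499) = -5/2 + 159/998 = -1168/499 ≈ -2.3407)
402/(-193) - 498/f = 402/(-193) - 498/(-1168/499) = 402*(-1/193) - 498*(-499/1168) = -402/193 + 124251/584 = 23745675/112712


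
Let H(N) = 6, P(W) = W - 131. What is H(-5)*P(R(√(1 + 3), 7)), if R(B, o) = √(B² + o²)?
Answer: -786 + 6*√53 ≈ -742.32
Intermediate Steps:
P(W) = -131 + W
H(-5)*P(R(√(1 + 3), 7)) = 6*(-131 + √((√(1 + 3))² + 7²)) = 6*(-131 + √((√4)² + 49)) = 6*(-131 + √(2² + 49)) = 6*(-131 + √(4 + 49)) = 6*(-131 + √53) = -786 + 6*√53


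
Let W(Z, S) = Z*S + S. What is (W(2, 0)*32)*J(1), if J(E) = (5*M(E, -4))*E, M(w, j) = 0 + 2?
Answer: 0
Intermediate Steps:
M(w, j) = 2
J(E) = 10*E (J(E) = (5*2)*E = 10*E)
W(Z, S) = S + S*Z (W(Z, S) = S*Z + S = S + S*Z)
(W(2, 0)*32)*J(1) = ((0*(1 + 2))*32)*(10*1) = ((0*3)*32)*10 = (0*32)*10 = 0*10 = 0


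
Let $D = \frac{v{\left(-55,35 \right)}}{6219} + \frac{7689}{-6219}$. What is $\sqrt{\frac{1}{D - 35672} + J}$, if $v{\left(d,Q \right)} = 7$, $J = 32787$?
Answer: $\frac{3 \sqrt{7172082414600141566}}{44370370} \approx 181.07$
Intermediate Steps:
$D = - \frac{7682}{6219}$ ($D = \frac{7}{6219} + \frac{7689}{-6219} = 7 \cdot \frac{1}{6219} + 7689 \left(- \frac{1}{6219}\right) = \frac{7}{6219} - \frac{2563}{2073} = - \frac{7682}{6219} \approx -1.2352$)
$\sqrt{\frac{1}{D - 35672} + J} = \sqrt{\frac{1}{- \frac{7682}{6219} - 35672} + 32787} = \sqrt{\frac{1}{- \frac{221851850}{6219}} + 32787} = \sqrt{- \frac{6219}{221851850} + 32787} = \sqrt{\frac{7273856599731}{221851850}} = \frac{3 \sqrt{7172082414600141566}}{44370370}$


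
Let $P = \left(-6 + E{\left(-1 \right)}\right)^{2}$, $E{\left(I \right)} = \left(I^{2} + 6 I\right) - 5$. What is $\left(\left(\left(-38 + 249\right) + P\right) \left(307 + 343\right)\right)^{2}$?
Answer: $92142602500$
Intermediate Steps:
$E{\left(I \right)} = -5 + I^{2} + 6 I$
$P = 256$ ($P = \left(-6 + \left(-5 + \left(-1\right)^{2} + 6 \left(-1\right)\right)\right)^{2} = \left(-6 - 10\right)^{2} = \left(-16\right)^{2} = 256$)
$\left(\left(\left(-38 + 249\right) + P\right) \left(307 + 343\right)\right)^{2} = \left(\left(\left(-38 + 249\right) + 256\right) \left(307 + 343\right)\right)^{2} = \left(\left(211 + 256\right) 650\right)^{2} = \left(467 \cdot 650\right)^{2} = 303550^{2} = 92142602500$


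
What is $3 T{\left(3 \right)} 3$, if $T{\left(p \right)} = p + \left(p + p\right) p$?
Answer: $189$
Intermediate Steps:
$T{\left(p \right)} = p + 2 p^{2}$ ($T{\left(p \right)} = p + 2 p p = p + 2 p^{2}$)
$3 T{\left(3 \right)} 3 = 3 \cdot 3 \left(1 + 2 \cdot 3\right) 3 = 3 \cdot 3 \left(1 + 6\right) 3 = 3 \cdot 3 \cdot 7 \cdot 3 = 3 \cdot 21 \cdot 3 = 63 \cdot 3 = 189$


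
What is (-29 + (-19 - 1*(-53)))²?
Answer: 25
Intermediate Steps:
(-29 + (-19 - 1*(-53)))² = (-29 + (-19 + 53))² = (-29 + 34)² = 5² = 25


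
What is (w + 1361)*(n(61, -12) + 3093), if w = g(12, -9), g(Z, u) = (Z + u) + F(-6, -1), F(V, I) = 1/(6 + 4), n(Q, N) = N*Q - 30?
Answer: 31797171/10 ≈ 3.1797e+6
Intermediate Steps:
n(Q, N) = -30 + N*Q
F(V, I) = ⅒ (F(V, I) = 1/10 = ⅒)
g(Z, u) = ⅒ + Z + u (g(Z, u) = (Z + u) + ⅒ = ⅒ + Z + u)
w = 31/10 (w = ⅒ + 12 - 9 = 31/10 ≈ 3.1000)
(w + 1361)*(n(61, -12) + 3093) = (31/10 + 1361)*((-30 - 12*61) + 3093) = 13641*((-30 - 732) + 3093)/10 = 13641*(-762 + 3093)/10 = (13641/10)*2331 = 31797171/10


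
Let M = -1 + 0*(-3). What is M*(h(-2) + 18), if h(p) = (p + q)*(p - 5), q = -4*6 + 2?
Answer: -186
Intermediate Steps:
q = -22 (q = -24 + 2 = -22)
M = -1 (M = -1 + 0 = -1)
h(p) = (-22 + p)*(-5 + p) (h(p) = (p - 22)*(p - 5) = (-22 + p)*(-5 + p))
M*(h(-2) + 18) = -((110 + (-2)² - 27*(-2)) + 18) = -((110 + 4 + 54) + 18) = -(168 + 18) = -1*186 = -186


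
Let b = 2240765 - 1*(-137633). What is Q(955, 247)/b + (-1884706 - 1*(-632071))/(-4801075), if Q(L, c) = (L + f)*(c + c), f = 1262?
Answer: 823739231658/1141886717785 ≈ 0.72138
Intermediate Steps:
Q(L, c) = 2*c*(1262 + L) (Q(L, c) = (L + 1262)*(c + c) = (1262 + L)*(2*c) = 2*c*(1262 + L))
b = 2378398 (b = 2240765 + 137633 = 2378398)
Q(955, 247)/b + (-1884706 - 1*(-632071))/(-4801075) = (2*247*(1262 + 955))/2378398 + (-1884706 - 1*(-632071))/(-4801075) = (2*247*2217)*(1/2378398) + (-1884706 + 632071)*(-1/4801075) = 1095198*(1/2378398) - 1252635*(-1/4801075) = 547599/1189199 + 250527/960215 = 823739231658/1141886717785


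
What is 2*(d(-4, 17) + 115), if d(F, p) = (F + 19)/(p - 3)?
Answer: 1625/7 ≈ 232.14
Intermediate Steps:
d(F, p) = (19 + F)/(-3 + p)
2*(d(-4, 17) + 115) = 2*((19 - 4)/(-3 + 17) + 115) = 2*(15/14 + 115) = 2*(1625/14) = 1625/7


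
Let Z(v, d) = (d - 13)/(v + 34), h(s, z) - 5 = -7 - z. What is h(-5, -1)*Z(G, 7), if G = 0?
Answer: 3/17 ≈ 0.17647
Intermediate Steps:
h(s, z) = -2 - z (h(s, z) = 5 + (-7 - z) = -2 - z)
Z(v, d) = (-13 + d)/(34 + v)
h(-5, -1)*Z(G, 7) = (-2 - 1*(-1))*((-13 + 7)/(34 + 0)) = (-2 + 1)*(-6/34) = -(-6)/34 = -1*(-3/17) = 3/17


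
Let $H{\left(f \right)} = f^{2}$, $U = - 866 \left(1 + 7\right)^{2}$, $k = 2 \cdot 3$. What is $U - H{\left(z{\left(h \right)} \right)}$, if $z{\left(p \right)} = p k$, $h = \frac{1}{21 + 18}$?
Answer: $- \frac{9366660}{169} \approx -55424.0$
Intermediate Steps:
$k = 6$
$h = \frac{1}{39} \approx 0.025641$
$z{\left(p \right)} = 6 p$ ($z{\left(p \right)} = p 6 = 6 p$)
$U = -55424$ ($U = - 866 \cdot 8^{2} = \left(-866\right) 64 = -55424$)
$U - H{\left(z{\left(h \right)} \right)} = -55424 - \left(6 \cdot \frac{1}{39}\right)^{2} = -55424 - \left(\frac{2}{13}\right)^{2} = -55424 - \frac{4}{169} = - \frac{9366660}{169}$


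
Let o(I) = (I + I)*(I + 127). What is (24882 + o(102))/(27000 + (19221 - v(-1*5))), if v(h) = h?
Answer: 35799/23113 ≈ 1.5489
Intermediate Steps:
o(I) = 2*I*(127 + I) (o(I) = (2*I)*(127 + I) = 2*I*(127 + I))
(24882 + o(102))/(27000 + (19221 - v(-1*5))) = (24882 + 2*102*(127 + 102))/(27000 + (19221 - (-1)*5)) = (24882 + 2*102*229)/(27000 + (19221 - 1*(-5))) = (24882 + 46716)/(27000 + (19221 + 5)) = 71598/(27000 + 19226) = 71598/46226 = 71598*(1/46226) = 35799/23113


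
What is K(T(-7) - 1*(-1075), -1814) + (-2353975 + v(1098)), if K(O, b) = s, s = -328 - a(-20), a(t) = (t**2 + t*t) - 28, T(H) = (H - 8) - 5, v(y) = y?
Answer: -2353977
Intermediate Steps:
T(H) = -13 + H (T(H) = (-8 + H) - 5 = -13 + H)
a(t) = -28 + 2*t**2 (a(t) = (t**2 + t**2) - 28 = 2*t**2 - 28 = -28 + 2*t**2)
s = -1100 (s = -328 - (-28 + 2*(-20)**2) = -328 - (-28 + 2*400) = -328 - (-28 + 800) = -328 - 1*772 = -328 - 772 = -1100)
K(O, b) = -1100
K(T(-7) - 1*(-1075), -1814) + (-2353975 + v(1098)) = -1100 + (-2353975 + 1098) = -1100 - 2352877 = -2353977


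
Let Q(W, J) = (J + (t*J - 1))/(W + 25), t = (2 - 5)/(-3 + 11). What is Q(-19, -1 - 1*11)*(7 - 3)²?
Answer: -68/3 ≈ -22.667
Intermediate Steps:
t = -3/8 ≈ -0.37500
Q(W, J) = (-1 + 5*J/8)/(25 + W) (Q(W, J) = (J + (-3*J/8 - 1))/(W + 25) = (J + (-1 - 3*J/8))/(25 + W) = (-1 + 5*J/8)/(25 + W))
Q(-19, -1 - 1*11)*(7 - 3)² = ((-8 + 5*(-1 - 1*11))/(8*(25 - 19)))*(7 - 3)² = ((⅛)*(-8 + 5*(-1 - 11))/6)*4² = ((⅛)*(⅙)*(-8 + 5*(-12)))*16 = ((⅛)*(⅙)*(-8 - 60))*16 = ((⅛)*(⅙)*(-68))*16 = -17/12*16 = -68/3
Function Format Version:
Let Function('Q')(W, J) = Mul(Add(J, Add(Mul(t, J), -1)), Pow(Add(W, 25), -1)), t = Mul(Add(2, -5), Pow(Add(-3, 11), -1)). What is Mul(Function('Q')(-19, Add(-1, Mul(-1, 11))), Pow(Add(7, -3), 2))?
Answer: Rational(-68, 3) ≈ -22.667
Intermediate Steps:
t = Rational(-3, 8) (t = Mul(-3, Pow(8, -1)) = Mul(-3, Rational(1, 8)) = Rational(-3, 8) ≈ -0.37500)
Function('Q')(W, J) = Mul(Pow(Add(25, W), -1), Add(-1, Mul(Rational(5, 8), J))) (Function('Q')(W, J) = Mul(Add(J, Add(Mul(Rational(-3, 8), J), -1)), Pow(Add(W, 25), -1)) = Mul(Add(J, Add(-1, Mul(Rational(-3, 8), J))), Pow(Add(25, W), -1)) = Mul(Add(-1, Mul(Rational(5, 8), J)), Pow(Add(25, W), -1)) = Mul(Pow(Add(25, W), -1), Add(-1, Mul(Rational(5, 8), J))))
Mul(Function('Q')(-19, Add(-1, Mul(-1, 11))), Pow(Add(7, -3), 2)) = Mul(Mul(Rational(1, 8), Pow(Add(25, -19), -1), Add(-8, Mul(5, Add(-1, Mul(-1, 11))))), Pow(Add(7, -3), 2)) = Mul(Mul(Rational(1, 8), Pow(6, -1), Add(-8, Mul(5, Add(-1, -11)))), Pow(4, 2)) = Mul(Mul(Rational(1, 8), Rational(1, 6), Add(-8, Mul(5, -12))), 16) = Mul(Mul(Rational(1, 8), Rational(1, 6), Add(-8, -60)), 16) = Mul(Mul(Rational(1, 8), Rational(1, 6), -68), 16) = Mul(Rational(-17, 12), 16) = Rational(-68, 3)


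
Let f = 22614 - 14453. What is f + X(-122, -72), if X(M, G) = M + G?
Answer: 7967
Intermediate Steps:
X(M, G) = G + M
f = 8161
f + X(-122, -72) = 8161 + (-72 - 122) = 8161 - 194 = 7967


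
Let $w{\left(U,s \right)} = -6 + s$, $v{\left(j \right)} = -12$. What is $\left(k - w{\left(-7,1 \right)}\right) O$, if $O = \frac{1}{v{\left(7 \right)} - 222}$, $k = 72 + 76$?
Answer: $- \frac{17}{26} \approx -0.65385$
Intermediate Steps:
$k = 148$
$O = - \frac{1}{234}$ ($O = \frac{1}{-12 - 222} = \frac{1}{-234} = - \frac{1}{234} \approx -0.0042735$)
$\left(k - w{\left(-7,1 \right)}\right) O = \left(148 - \left(-6 + 1\right)\right) \left(- \frac{1}{234}\right) = \left(148 - -5\right) \left(- \frac{1}{234}\right) = \left(148 + 5\right) \left(- \frac{1}{234}\right) = 153 \left(- \frac{1}{234}\right) = - \frac{17}{26}$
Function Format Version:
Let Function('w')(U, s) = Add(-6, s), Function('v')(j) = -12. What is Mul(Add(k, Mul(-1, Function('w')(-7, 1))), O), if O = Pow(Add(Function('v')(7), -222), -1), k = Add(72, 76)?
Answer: Rational(-17, 26) ≈ -0.65385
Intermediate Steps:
k = 148
O = Rational(-1, 234) (O = Pow(Add(-12, -222), -1) = Pow(-234, -1) = Rational(-1, 234) ≈ -0.0042735)
Mul(Add(k, Mul(-1, Function('w')(-7, 1))), O) = Mul(Add(148, Mul(-1, Add(-6, 1))), Rational(-1, 234)) = Mul(Add(148, Mul(-1, -5)), Rational(-1, 234)) = Mul(Add(148, 5), Rational(-1, 234)) = Mul(153, Rational(-1, 234)) = Rational(-17, 26)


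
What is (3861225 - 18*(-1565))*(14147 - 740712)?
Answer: -2825898278175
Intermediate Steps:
(3861225 - 18*(-1565))*(14147 - 740712) = (3861225 + 28170)*(-726565) = 3889395*(-726565) = -2825898278175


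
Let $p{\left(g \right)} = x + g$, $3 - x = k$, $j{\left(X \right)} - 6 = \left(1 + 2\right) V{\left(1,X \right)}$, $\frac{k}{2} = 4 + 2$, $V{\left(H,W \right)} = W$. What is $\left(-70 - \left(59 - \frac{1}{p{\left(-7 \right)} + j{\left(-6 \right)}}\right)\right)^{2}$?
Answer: $\frac{13053769}{784} \approx 16650.0$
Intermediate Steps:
$k = 12$ ($k = 2 \left(4 + 2\right) = 2 \cdot 6 = 12$)
$j{\left(X \right)} = 6 + 3 X$ ($j{\left(X \right)} = 6 + \left(1 + 2\right) X = 6 + 3 X$)
$x = -9$ ($x = 3 - 12 = -9$)
$p{\left(g \right)} = -9 + g$
$\left(-70 - \left(59 - \frac{1}{p{\left(-7 \right)} + j{\left(-6 \right)}}\right)\right)^{2} = \left(-70 - \left(59 - \frac{1}{\left(-9 - 7\right) + \left(6 + 3 \left(-6\right)\right)}\right)\right)^{2} = \left(-70 - \left(59 - \frac{1}{-16 + \left(6 - 18\right)}\right)\right)^{2} = \left(-70 - \left(59 - \frac{1}{-16 - 12}\right)\right)^{2} = \left(-70 - \left(59 - \frac{1}{-28}\right)\right)^{2} = \left(-70 - \frac{1653}{28}\right)^{2} = \left(- \frac{3613}{28}\right)^{2} = \frac{13053769}{784}$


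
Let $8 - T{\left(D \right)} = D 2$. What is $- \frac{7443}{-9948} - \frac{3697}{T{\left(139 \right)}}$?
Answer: $\frac{6464561}{447660} \approx 14.441$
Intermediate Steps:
$T{\left(D \right)} = 8 - 2 D$ ($T{\left(D \right)} = 8 - D 2 = 8 - 2 D$)
$- \frac{7443}{-9948} - \frac{3697}{T{\left(139 \right)}} = - \frac{7443}{-9948} - \frac{3697}{8 - 278} = \left(-7443\right) \left(- \frac{1}{9948}\right) - \frac{3697}{8 - 278} = \frac{2481}{3316} - \frac{3697}{-270} = \frac{2481}{3316} - - \frac{3697}{270} = \frac{2481}{3316} + \frac{3697}{270} = \frac{6464561}{447660}$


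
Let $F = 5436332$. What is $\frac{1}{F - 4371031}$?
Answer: $\frac{1}{1065301} \approx 9.387 \cdot 10^{-7}$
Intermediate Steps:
$\frac{1}{F - 4371031} = \frac{1}{5436332 - 4371031} = \frac{1}{1065301}$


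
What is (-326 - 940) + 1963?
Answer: 697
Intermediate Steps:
(-326 - 940) + 1963 = -1266 + 1963 = 697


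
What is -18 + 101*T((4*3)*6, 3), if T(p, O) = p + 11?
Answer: 8365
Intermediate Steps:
T(p, O) = 11 + p
-18 + 101*T((4*3)*6, 3) = -18 + 101*(11 + (4*3)*6) = -18 + 101*(11 + 12*6) = -18 + 101*(11 + 72) = -18 + 101*83 = -18 + 8383 = 8365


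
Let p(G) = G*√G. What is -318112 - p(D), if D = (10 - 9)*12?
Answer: -318112 - 24*√3 ≈ -3.1815e+5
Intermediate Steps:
D = 12 (D = 1*12 = 12)
p(G) = G^(3/2)
-318112 - p(D) = -318112 - 12^(3/2) = -318112 - 24*√3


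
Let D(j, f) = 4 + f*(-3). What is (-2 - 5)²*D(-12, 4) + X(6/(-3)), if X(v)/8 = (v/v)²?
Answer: -384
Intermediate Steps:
D(j, f) = 4 - 3*f
X(v) = 8 (X(v) = 8*(v/v)² = 8*1² = 8*1 = 8)
(-2 - 5)²*D(-12, 4) + X(6/(-3)) = (-2 - 5)²*(4 - 3*4) + 8 = (-7)²*(4 - 12) + 8 = 49*(-8) + 8 = -392 + 8 = -384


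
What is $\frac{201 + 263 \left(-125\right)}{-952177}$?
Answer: $\frac{32674}{952177} \approx 0.034315$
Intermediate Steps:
$\frac{201 + 263 \left(-125\right)}{-952177} = \left(201 - 32875\right) \left(- \frac{1}{952177}\right) = \left(-32674\right) \left(- \frac{1}{952177}\right) = \frac{32674}{952177}$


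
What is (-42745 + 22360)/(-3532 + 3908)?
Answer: -20385/376 ≈ -54.215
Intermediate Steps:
(-42745 + 22360)/(-3532 + 3908) = -20385/376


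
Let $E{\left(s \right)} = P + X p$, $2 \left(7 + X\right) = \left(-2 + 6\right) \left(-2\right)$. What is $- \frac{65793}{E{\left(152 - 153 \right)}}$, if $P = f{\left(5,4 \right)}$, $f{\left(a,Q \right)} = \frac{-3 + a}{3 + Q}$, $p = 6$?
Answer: $\frac{460551}{460} \approx 1001.2$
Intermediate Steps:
$f{\left(a,Q \right)} = \frac{-3 + a}{3 + Q}$
$P = \frac{2}{7}$ ($P = \frac{-3 + 5}{3 + 4} = \frac{1}{7} \cdot 2 = \frac{2}{7} \approx 0.28571$)
$X = -11$ ($X = -7 + \frac{\left(-2 + 6\right) \left(-2\right)}{2} = -7 + \frac{4 \left(-2\right)}{2} = -7 + \frac{1}{2} \left(-8\right) = -7 - 4 = -11$)
$E{\left(s \right)} = - \frac{460}{7}$ ($E{\left(s \right)} = \frac{2}{7} - 66 = - \frac{460}{7}$)
$- \frac{65793}{E{\left(152 - 153 \right)}} = - \frac{65793}{- \frac{460}{7}} = \left(-65793\right) \left(- \frac{7}{460}\right) = \frac{460551}{460}$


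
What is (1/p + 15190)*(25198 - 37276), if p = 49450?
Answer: -4536167680539/24725 ≈ -1.8346e+8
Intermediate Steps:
(1/p + 15190)*(25198 - 37276) = (1/49450 + 15190)*(25198 - 37276) = (1/49450 + 15190)*(-12078) = (751145501/49450)*(-12078) = -4536167680539/24725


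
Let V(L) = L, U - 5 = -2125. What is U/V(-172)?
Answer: 530/43 ≈ 12.326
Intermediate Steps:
U = -2120 (U = 5 - 2125 = -2120)
U/V(-172) = -2120/(-172) = -2120*(-1/172) = 530/43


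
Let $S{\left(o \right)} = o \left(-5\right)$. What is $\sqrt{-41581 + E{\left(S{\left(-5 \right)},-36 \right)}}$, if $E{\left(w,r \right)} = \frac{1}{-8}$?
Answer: $\frac{3 i \sqrt{73922}}{4} \approx 203.91 i$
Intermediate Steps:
$S{\left(o \right)} = - 5 o$
$E{\left(w,r \right)} = - \frac{1}{8}$
$\sqrt{-41581 + E{\left(S{\left(-5 \right)},-36 \right)}} = \sqrt{-41581 - \frac{1}{8}} = \sqrt{- \frac{332649}{8}} = \frac{3 i \sqrt{73922}}{4}$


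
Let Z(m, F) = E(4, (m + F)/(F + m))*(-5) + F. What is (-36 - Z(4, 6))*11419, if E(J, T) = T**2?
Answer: -422503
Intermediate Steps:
Z(m, F) = -5 + F (Z(m, F) = ((m + F)/(F + m))**2*(-5) + F = ((F + m)/(F + m))**2*(-5) + F = 1**2*(-5) + F = 1*(-5) + F = -5 + F)
(-36 - Z(4, 6))*11419 = (-36 - (-5 + 6))*11419 = (-36 - 1*1)*11419 = (-36 - 1)*11419 = -37*11419 = -422503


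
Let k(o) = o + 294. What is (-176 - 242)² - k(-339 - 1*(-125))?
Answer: 174644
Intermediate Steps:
k(o) = 294 + o
(-176 - 242)² - k(-339 - 1*(-125)) = (-176 - 242)² - (294 + (-339 - 1*(-125))) = (-418)² - (294 + (-339 + 125)) = 174724 - (294 - 214) = 174724 - 1*80 = 174724 - 80 = 174644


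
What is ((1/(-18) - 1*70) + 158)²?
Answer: 2505889/324 ≈ 7734.2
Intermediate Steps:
((1/(-18) - 1*70) + 158)² = ((-1/18 - 70) + 158)² = (-1261/18 + 158)² = (1583/18)² = 2505889/324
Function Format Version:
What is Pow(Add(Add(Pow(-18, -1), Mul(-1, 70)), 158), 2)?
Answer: Rational(2505889, 324) ≈ 7734.2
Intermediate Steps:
Pow(Add(Add(Pow(-18, -1), Mul(-1, 70)), 158), 2) = Pow(Add(Add(Rational(-1, 18), -70), 158), 2) = Pow(Add(Rational(-1261, 18), 158), 2) = Pow(Rational(1583, 18), 2) = Rational(2505889, 324)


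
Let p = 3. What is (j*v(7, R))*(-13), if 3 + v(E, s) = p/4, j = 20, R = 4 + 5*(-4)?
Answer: 585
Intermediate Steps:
R = -16 (R = 4 - 20 = -16)
v(E, s) = -9/4 (v(E, s) = -3 + 3/4 = -9/4)
(j*v(7, R))*(-13) = (20*(-9/4))*(-13) = -45*(-13) = 585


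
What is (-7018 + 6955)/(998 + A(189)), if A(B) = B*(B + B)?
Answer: -63/72440 ≈ -0.00086968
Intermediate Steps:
A(B) = 2*B² (A(B) = B*(2*B) = 2*B²)
(-7018 + 6955)/(998 + A(189)) = (-7018 + 6955)/(998 + 2*189²) = -63/(998 + 2*35721) = -63/(998 + 71442) = -63/72440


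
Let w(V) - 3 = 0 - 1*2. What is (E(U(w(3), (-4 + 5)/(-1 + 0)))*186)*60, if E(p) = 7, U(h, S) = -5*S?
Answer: 78120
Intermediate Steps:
w(V) = 1 (w(V) = 3 + (0 - 1*2) = 3 + (0 - 2) = 3 - 2 = 1)
(E(U(w(3), (-4 + 5)/(-1 + 0)))*186)*60 = (7*186)*60 = 1302*60 = 78120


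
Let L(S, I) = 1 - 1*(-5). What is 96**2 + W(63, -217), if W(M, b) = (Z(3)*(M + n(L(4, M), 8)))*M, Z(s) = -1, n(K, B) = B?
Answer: 4743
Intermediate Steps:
L(S, I) = 6 (L(S, I) = 1 + 5 = 6)
W(M, b) = M*(-8 - M) (W(M, b) = (-(M + 8))*M = (-(8 + M))*M = (-8 - M)*M = M*(-8 - M))
96**2 + W(63, -217) = 96**2 - 1*63*(8 + 63) = 9216 - 1*63*71 = 9216 - 4473 = 4743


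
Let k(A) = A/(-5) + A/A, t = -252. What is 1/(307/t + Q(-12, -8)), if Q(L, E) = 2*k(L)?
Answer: 1260/7033 ≈ 0.17916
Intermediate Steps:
k(A) = 1 - A/5 (k(A) = A*(-⅕) + 1 = -A/5 + 1 = 1 - A/5)
Q(L, E) = 2 - 2*L/5 (Q(L, E) = 2*(1 - L/5) = 2 - 2*L/5)
1/(307/t + Q(-12, -8)) = 1/(307/(-252) + (2 - ⅖*(-12))) = 1/(307*(-1/252) + (2 + 24/5)) = 1/(-307/252 + 34/5) = 1/(7033/1260) = 1260/7033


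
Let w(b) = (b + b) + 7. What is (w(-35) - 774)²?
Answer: 700569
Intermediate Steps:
w(b) = 7 + 2*b (w(b) = 2*b + 7 = 7 + 2*b)
(w(-35) - 774)² = ((7 + 2*(-35)) - 774)² = ((7 - 70) - 774)² = (-63 - 774)² = (-837)² = 700569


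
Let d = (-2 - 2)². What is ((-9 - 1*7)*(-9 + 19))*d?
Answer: -2560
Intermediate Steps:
d = 16 (d = (-4)² = 16)
((-9 - 1*7)*(-9 + 19))*d = ((-9 - 1*7)*(-9 + 19))*16 = ((-9 - 7)*10)*16 = -16*10*16 = -160*16 = -2560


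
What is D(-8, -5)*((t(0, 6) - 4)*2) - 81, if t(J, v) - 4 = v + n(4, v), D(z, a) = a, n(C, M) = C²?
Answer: -301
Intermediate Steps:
t(J, v) = 20 + v (t(J, v) = 4 + (v + 4²) = 4 + (v + 16) = 4 + (16 + v) = 20 + v)
D(-8, -5)*((t(0, 6) - 4)*2) - 81 = -5*((20 + 6) - 4)*2 - 81 = -5*(26 - 4)*2 - 81 = -110*2 - 81 = -5*44 - 81 = -220 - 81 = -301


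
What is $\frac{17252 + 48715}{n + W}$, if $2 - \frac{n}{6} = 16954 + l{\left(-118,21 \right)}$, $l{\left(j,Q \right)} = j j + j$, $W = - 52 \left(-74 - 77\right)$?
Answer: $- \frac{65967}{176696} \approx -0.37334$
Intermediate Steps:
$W = 7852$ ($W = \left(-52\right) \left(-151\right) = 7852$)
$l{\left(j,Q \right)} = j + j^{2}$ ($l{\left(j,Q \right)} = j^{2} + j = j + j^{2}$)
$n = -184548$ ($n = 12 - 6 \left(16954 - 118 \left(1 - 118\right)\right) = 12 - 6 \left(16954 - -13806\right) = 12 - 6 \left(16954 + 13806\right) = 12 - 184560 = -184548$)
$\frac{17252 + 48715}{n + W} = \frac{17252 + 48715}{-184548 + 7852} = \frac{65967}{-176696} = 65967 \left(- \frac{1}{176696}\right) = - \frac{65967}{176696}$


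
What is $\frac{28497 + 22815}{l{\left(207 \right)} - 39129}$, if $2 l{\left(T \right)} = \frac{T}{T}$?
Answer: $- \frac{102624}{78257} \approx -1.3114$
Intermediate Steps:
$l{\left(T \right)} = \frac{1}{2}$ ($l{\left(T \right)} = \frac{T \frac{1}{T}}{2} = \frac{1}{2} \cdot 1 = \frac{1}{2}$)
$\frac{28497 + 22815}{l{\left(207 \right)} - 39129} = \frac{28497 + 22815}{\frac{1}{2} - 39129} = \frac{51312}{- \frac{78257}{2}} = 51312 \left(- \frac{2}{78257}\right) = - \frac{102624}{78257}$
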